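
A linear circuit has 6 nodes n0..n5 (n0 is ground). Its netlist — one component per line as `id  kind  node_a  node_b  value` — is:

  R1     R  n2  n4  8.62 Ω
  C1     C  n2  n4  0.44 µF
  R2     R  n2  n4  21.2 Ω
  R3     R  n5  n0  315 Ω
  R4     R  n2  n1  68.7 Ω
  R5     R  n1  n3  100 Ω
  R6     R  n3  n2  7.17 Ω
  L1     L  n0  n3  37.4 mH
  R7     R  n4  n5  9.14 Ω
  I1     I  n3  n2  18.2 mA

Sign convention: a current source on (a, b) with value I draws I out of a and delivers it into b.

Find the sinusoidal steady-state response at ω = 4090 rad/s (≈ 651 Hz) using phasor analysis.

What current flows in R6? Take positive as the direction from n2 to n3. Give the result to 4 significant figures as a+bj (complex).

0.01716+0.0001340j A

Apply KCL at each of the 5 non-ground nodes and solve the resulting linear system.
Node n1: branches {R4, R5} → V_1 = 0.05158-0.04654j
Node n2: branches {R1, C1, R2, R4, R6, I1} → V_2 = 0.1017-0.04614j
Node n3: branches {R5, R6, L1, I1} → V_3 = -0.02136-0.04710j
Node n4: branches {R1, C1, R2, R7} → V_4 = 0.09982-0.04527j
Node n5: branches {R3, R7} → V_5 = 0.09700-0.04399j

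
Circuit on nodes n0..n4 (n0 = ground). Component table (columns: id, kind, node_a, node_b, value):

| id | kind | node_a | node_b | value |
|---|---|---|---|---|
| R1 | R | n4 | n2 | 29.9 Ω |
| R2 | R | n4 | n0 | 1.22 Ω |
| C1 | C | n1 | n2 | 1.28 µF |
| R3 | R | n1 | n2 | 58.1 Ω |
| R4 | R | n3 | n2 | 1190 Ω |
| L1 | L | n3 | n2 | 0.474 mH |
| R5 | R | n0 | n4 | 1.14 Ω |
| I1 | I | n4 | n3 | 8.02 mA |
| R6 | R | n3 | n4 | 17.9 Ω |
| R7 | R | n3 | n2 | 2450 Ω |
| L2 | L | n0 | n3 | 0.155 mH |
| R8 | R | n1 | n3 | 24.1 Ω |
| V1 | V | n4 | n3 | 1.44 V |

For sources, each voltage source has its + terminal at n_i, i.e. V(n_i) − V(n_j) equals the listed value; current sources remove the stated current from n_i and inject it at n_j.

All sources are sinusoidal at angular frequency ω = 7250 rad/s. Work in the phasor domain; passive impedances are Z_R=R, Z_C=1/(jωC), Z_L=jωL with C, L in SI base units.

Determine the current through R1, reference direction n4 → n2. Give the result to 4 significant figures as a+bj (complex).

Element admittances at ω=7250 rad/s:
  Y(R1) = 0.03344+0.000j S between n4,n2
  Y(R2) = 0.8197+0.000j S between n4,n0
  Y(C1) = 0.000+0.009280j S between n1,n2
  Y(R3) = 0.01721+0.000j S between n1,n2
  Y(R4) = 0.0008403+0.000j S between n3,n2
  Y(L1) = 0.000-0.2910j S between n3,n2
  Y(R5) = 0.8772+0.000j S between n0,n4
  I1: injects 0.00802 A into n3 (from n4)
  Y(R6) = 0.05587+0.000j S between n3,n4
  Y(R7) = 0.0004082+0.000j S between n3,n2
  Y(L2) = 0.000-0.8899j S between n0,n3
  Y(R8) = 0.04149+0.000j S between n1,n3
  V1: constraint V(n4)−V(n3) = 1.44
Assemble and solve the 5×5 MNA system:
  V(n1)=-1.139-0.5385j  V(n2)=-1.102-0.4287j  V(n3)=-1.129-0.5923j  V(n4)=0.3106-0.5923j
  i(V1)=-0.6628+1.010j

0.04725-0.005472j A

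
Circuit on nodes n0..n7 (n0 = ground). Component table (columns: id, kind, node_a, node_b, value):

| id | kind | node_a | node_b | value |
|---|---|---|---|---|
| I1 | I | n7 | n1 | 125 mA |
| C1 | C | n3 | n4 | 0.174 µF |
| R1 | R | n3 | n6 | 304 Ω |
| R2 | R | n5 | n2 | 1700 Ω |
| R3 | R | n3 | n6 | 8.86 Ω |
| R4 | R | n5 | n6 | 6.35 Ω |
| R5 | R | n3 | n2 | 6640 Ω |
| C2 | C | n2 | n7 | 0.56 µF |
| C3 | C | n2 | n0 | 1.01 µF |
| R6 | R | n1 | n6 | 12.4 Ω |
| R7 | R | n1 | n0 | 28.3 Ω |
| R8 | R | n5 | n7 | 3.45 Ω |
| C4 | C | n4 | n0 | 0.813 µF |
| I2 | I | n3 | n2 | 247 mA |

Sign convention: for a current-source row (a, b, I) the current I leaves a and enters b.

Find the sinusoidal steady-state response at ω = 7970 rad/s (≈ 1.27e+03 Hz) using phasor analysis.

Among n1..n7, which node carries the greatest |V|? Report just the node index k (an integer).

2

MNA unknowns: 7 node voltages V₁..V_7
I1: z[7]−=0.125, z[1]+=0.125
C1: Y=0.000+0.001387j on G[3,4]
R1: Y=0.003289+0.000j on G[3,6]
R2: Y=0.0005882+0.000j on G[5,2]
R3: Y=0.1129+0.000j on G[3,6]
R4: Y=0.1575+0.000j on G[5,6]
R5: Y=0.0001506+0.000j on G[3,2]
C2: Y=0.000+0.004463j on G[2,7]
C3: Y=0.000+0.008050j on G[2,0]
R6: Y=0.08065+0.000j on G[1,6]
R7: Y=0.03534+0.000j on G[1,0]
R8: Y=0.2899+0.000j on G[5,7]
C4: Y=0.000+0.006480j on G[4,0]
I2: z[3]−=0.247, z[2]+=0.247
solve → V1=-4.275+0.6992j, V2=-1.678-18.92j, V3=-9.803+1.076j, V4=-1.728+0.1897j, V5=-7.898+1.111j, V6=-7.698+1.006j, V7=-8.020+1.208j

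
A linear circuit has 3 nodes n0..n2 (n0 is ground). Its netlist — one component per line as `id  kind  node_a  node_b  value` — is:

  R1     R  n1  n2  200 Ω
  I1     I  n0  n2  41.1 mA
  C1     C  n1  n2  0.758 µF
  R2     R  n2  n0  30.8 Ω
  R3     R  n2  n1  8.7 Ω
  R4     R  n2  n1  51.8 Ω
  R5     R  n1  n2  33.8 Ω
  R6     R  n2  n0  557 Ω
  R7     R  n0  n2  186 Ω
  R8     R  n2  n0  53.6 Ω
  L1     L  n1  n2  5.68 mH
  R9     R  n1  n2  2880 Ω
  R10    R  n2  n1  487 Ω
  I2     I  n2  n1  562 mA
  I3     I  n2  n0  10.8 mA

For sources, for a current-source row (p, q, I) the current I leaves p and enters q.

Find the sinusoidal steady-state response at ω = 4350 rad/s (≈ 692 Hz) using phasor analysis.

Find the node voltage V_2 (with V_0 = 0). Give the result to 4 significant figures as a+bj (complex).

MNA unknowns: 2 node voltages V₁..V_2
R1: Y=0.005000+0.000j on G[1,2]
I1: z[0]−=0.0411, z[2]+=0.0411
C1: Y=0.000+0.003297j on G[1,2]
R2: Y=0.03247+0.000j on G[2,0]
R3: Y=0.1149+0.000j on G[2,1]
R4: Y=0.01931+0.000j on G[2,1]
R5: Y=0.02959+0.000j on G[1,2]
R6: Y=0.001795+0.000j on G[2,0]
R7: Y=0.005376+0.000j on G[0,2]
R8: Y=0.01866+0.000j on G[2,0]
L1: Y=0.000-0.04047j on G[1,2]
R9: Y=0.0003472+0.000j on G[1,2]
R10: Y=0.002053+0.000j on G[2,1]
I2: z[2]−=0.562, z[1]+=0.562
I3: z[2]−=0.0108, z[0]+=0.0108
solve → V1=3.654+0.6805j, V2=0.5198+0.000j

0.5198+0.000j V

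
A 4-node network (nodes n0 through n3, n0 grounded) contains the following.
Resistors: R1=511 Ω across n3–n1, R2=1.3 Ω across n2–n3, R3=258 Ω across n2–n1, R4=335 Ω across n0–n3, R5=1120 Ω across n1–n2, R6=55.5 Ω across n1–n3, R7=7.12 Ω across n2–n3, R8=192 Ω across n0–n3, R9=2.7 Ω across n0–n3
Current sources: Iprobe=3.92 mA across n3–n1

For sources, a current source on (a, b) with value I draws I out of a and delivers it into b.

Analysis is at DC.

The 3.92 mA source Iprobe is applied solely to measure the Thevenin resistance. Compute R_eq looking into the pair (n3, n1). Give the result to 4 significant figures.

Element admittances at DC:
  Y(R1) = 0.001957 S between n3,n1
  Y(R2) = 0.7692 S between n2,n3
  Y(R3) = 0.003876 S between n2,n1
  Y(R4) = 0.002985 S between n0,n3
  Y(R5) = 0.0008929 S between n1,n2
  Y(R6) = 0.01802 S between n1,n3
  Y(R7) = 0.1404 S between n2,n3
  Y(R8) = 0.005208 S between n0,n3
  Y(R9) = 0.3704 S between n0,n3
  Iprobe: injects 0.00392 A into n1 (from n3)
Assemble and solve the 3×3 MNA system:
  V(n1)=0.1586  V(n2)=0.0008270  V(n3)=0.000

R_eq = 40.45 Ω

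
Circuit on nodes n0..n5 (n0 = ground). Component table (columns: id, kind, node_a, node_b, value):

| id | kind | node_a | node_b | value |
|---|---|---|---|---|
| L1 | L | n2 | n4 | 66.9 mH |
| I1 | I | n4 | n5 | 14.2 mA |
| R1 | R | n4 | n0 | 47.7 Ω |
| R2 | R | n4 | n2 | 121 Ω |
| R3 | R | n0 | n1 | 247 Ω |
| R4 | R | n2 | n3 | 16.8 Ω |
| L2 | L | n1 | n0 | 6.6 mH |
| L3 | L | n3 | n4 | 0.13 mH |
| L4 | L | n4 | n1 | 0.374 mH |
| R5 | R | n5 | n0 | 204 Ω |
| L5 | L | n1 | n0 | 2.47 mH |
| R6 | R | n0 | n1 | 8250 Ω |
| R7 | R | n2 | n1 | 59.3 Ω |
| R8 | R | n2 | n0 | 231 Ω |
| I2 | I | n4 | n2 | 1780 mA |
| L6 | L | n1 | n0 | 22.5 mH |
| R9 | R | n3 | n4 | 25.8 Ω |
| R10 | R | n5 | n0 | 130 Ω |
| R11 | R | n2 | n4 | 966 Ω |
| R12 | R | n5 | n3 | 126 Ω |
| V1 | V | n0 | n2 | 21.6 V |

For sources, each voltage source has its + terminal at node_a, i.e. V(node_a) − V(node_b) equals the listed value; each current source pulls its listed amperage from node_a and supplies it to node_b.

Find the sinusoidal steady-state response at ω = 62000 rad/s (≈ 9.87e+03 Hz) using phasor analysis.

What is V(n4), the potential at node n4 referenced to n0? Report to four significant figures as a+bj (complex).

-33.14-6.471j V

MNA unknowns: 5 node voltages V₁..V_5 plus 1 source current (V1)
L1: Y=0.000-0.0002411j on G[2,4]
I1: z[4]−=0.0142, z[5]+=0.0142
R1: Y=0.02096+0.000j on G[4,0]
R2: Y=0.008264+0.000j on G[4,2]
R3: Y=0.004049+0.000j on G[0,1]
R4: Y=0.05952+0.000j on G[2,3]
L2: Y=0.000-0.002444j on G[1,0]
L3: Y=0.000-0.1241j on G[3,4]
L4: Y=0.000-0.04313j on G[4,1]
R5: Y=0.004902+0.000j on G[5,0]
L5: Y=0.000-0.006530j on G[1,0]
R6: Y=0.0001212+0.000j on G[0,1]
R7: Y=0.01686+0.000j on G[2,1]
R8: Y=0.004329+0.000j on G[2,0]
I2: z[4]−=1.78, z[2]+=1.78
L6: Y=0.000-0.0007168j on G[1,0]
R9: Y=0.03876+0.000j on G[3,4]
R10: Y=0.007692+0.000j on G[5,0]
R11: Y=0.001035+0.000j on G[2,4]
R12: Y=0.007937+0.000j on G[5,3]
V1: row V0−V2=21.6, i_V1 at 0,2
solve → V1=-27.54-1.212j, V2=-21.60+0.000j, V3=-31.74-0.7511j, V4=-33.14-6.471j, V5=-11.58-0.2903j
aux → i_V1=-1.061+0.1225j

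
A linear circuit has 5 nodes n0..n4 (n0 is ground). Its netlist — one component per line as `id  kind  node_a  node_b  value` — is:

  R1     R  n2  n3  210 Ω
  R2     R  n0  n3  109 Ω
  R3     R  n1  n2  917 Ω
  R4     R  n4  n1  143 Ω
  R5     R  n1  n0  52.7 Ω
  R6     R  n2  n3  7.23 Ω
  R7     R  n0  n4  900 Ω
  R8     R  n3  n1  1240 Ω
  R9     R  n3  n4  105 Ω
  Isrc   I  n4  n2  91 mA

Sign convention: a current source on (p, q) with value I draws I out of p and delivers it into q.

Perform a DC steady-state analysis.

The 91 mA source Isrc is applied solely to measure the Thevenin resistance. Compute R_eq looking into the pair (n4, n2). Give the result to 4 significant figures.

MNA unknowns: 4 node voltages V₁..V_4
R1: Y=0.004762 on G[2,3]
R2: Y=0.009174 on G[0,3]
R3: Y=0.001091 on G[1,2]
R4: Y=0.006993 on G[4,1]
R5: Y=0.01898 on G[1,0]
R6: Y=0.1383 on G[2,3]
R7: Y=0.001111 on G[0,4]
R8: Y=0.0008065 on G[3,1]
R9: Y=0.009524 on G[3,4]
Isrc: z[4]−=0.091, z[2]+=0.091
solve → V1=-0.8830, V2=2.948, V3=2.341, V4=-4.248

R_eq = 79.07 Ω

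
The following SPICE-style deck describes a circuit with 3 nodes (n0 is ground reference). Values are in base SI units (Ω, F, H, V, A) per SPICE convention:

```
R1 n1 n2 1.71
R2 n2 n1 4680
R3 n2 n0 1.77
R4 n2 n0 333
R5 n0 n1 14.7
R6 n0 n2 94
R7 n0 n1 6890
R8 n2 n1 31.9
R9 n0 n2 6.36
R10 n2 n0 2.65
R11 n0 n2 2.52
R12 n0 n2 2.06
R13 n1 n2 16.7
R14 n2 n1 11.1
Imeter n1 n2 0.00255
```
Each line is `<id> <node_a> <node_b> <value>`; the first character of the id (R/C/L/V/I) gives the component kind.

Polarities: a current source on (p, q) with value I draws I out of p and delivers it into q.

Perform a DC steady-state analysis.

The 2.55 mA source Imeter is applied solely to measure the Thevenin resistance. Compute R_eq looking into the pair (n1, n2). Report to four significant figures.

Element admittances at DC:
  Y(R1) = 0.5848 S between n1,n2
  Y(R2) = 0.0002137 S between n2,n1
  Y(R3) = 0.5650 S between n2,n0
  Y(R4) = 0.003003 S between n2,n0
  Y(R5) = 0.06803 S between n0,n1
  Y(R6) = 0.01064 S between n0,n2
  Y(R7) = 0.0001451 S between n0,n1
  Y(R8) = 0.03135 S between n2,n1
  Y(R9) = 0.1572 S between n0,n2
  Y(R10) = 0.3774 S between n2,n0
  Y(R11) = 0.3968 S between n0,n2
  Y(R12) = 0.4854 S between n0,n2
  Y(R13) = 0.05988 S between n1,n2
  Y(R14) = 0.09009 S between n2,n1
  Imeter: injects 0.00255 A into n2 (from n1)
Assemble and solve the 2×2 MNA system:
  V(n1)=-0.002963  V(n2)=0.0001012

R_eq = 1.202 Ω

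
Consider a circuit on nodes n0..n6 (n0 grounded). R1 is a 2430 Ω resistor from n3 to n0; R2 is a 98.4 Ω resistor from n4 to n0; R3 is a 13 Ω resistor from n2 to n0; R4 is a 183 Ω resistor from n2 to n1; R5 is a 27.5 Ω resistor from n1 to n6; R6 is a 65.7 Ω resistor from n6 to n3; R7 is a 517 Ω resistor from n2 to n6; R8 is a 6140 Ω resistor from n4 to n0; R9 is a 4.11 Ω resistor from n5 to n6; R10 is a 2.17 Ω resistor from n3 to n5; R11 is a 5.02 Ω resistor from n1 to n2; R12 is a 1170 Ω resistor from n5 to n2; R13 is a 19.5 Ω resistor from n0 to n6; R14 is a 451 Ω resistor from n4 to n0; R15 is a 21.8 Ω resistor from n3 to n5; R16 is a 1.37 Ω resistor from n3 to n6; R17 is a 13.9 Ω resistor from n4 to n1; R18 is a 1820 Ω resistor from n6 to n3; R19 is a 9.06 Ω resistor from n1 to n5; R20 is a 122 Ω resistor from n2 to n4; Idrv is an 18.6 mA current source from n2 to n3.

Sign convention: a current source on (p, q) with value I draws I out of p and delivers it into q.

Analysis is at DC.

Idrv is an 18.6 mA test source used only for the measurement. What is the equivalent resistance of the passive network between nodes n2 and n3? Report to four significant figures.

R_eq = 9.133 Ω

Element admittances at DC:
  Y(R1) = 0.0004115 S between n3,n0
  Y(R2) = 0.01016 S between n4,n0
  Y(R3) = 0.07692 S between n2,n0
  Y(R4) = 0.005464 S between n2,n1
  Y(R5) = 0.03636 S between n1,n6
  Y(R6) = 0.01522 S between n6,n3
  Y(R7) = 0.001934 S between n2,n6
  Y(R8) = 0.0001629 S between n4,n0
  Y(R9) = 0.2433 S between n5,n6
  Y(R10) = 0.4608 S between n3,n5
  Y(R11) = 0.1992 S between n1,n2
  Y(R12) = 0.0008547 S between n5,n2
  Y(R13) = 0.05128 S between n0,n6
  Y(R14) = 0.002217 S between n4,n0
  Y(R15) = 0.04587 S between n3,n5
  Y(R16) = 0.7299 S between n3,n6
  Y(R17) = 0.07194 S between n4,n1
  Y(R18) = 0.0005495 S between n6,n3
  Y(R19) = 0.1104 S between n1,n5
  Y(R20) = 0.008197 S between n2,n4
  Idrv: injects 0.0186 A into n3 (from n2)
Assemble and solve the 6×6 MNA system:
  V(n1)=0.0003443  V(n2)=-0.06259  V(n3)=0.1073  V(n4)=-0.005268  V(n5)=0.08975  V(n6)=0.09432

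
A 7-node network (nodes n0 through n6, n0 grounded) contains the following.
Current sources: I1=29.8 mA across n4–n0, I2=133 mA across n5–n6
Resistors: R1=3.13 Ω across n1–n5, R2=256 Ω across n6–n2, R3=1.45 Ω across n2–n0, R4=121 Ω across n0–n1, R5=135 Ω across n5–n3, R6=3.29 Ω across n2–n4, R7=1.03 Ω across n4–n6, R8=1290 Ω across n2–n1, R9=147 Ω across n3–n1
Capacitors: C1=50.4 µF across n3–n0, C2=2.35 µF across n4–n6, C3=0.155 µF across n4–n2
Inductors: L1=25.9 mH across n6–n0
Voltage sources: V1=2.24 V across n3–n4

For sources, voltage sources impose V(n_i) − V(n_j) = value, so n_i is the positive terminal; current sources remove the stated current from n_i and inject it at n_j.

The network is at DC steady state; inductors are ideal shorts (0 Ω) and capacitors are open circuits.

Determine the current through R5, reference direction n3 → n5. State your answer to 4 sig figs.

Apply KCL at each of the 6 non-ground nodes and solve the resulting linear system.
Node n1: branches {R1, R4, R8, R9} → V_1 = -4.334
Node n2: branches {R2, R3, R6, R8, C3} → V_2 = -0.03547
Node n3: branches {C1, R5, R9, V1} → V_3 = 2.135
Node n4: branches {I1, C2, R6, R7, C3, V1} → V_4 = -0.1055
Node n5: branches {R1, I2, R5} → V_5 = -4.594
Node n6: branches {I2, R2, C2, L1, R7} → V_6 = 0.000
Source currents: i(L1)=0.03048, i(V1)=-0.09385

0.04984 A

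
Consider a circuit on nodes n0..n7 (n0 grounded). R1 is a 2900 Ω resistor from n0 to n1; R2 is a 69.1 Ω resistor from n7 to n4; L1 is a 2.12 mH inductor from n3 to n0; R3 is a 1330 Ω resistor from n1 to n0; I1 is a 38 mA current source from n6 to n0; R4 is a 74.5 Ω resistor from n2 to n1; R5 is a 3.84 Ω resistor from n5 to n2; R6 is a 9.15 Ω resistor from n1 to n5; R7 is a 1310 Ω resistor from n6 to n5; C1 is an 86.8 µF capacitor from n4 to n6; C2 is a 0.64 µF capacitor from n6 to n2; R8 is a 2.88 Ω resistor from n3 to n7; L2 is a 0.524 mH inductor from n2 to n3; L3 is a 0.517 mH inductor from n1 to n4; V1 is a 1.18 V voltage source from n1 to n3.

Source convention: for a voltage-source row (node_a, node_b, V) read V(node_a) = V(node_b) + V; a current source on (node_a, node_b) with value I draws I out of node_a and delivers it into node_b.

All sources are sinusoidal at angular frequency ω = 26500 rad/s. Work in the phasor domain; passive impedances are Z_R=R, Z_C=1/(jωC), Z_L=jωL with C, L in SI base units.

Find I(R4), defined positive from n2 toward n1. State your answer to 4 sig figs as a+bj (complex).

-0.003279+0.009919j A

Element admittances at ω=26500 rad/s:
  Y(R1) = 0.0003448+0.000j S between n0,n1
  Y(R2) = 0.01447+0.000j S between n7,n4
  Y(L1) = 0.000-0.01780j S between n3,n0
  Y(R3) = 0.0007519+0.000j S between n1,n0
  I1: injects 0.038 A into n0 (from n6)
  Y(R4) = 0.01342+0.000j S between n2,n1
  Y(R5) = 0.2604+0.000j S between n5,n2
  Y(R6) = 0.1093+0.000j S between n1,n5
  Y(R7) = 0.0007634+0.000j S between n6,n5
  Y(C1) = 0.000+2.300j S between n4,n6
  Y(C2) = 0.000+0.01696j S between n6,n2
  Y(R8) = 0.3472+0.000j S between n3,n7
  Y(L2) = 0.000-0.07201j S between n2,n3
  Y(L3) = 0.000-0.07299j S between n1,n4
  V1: constraint V(n1)−V(n3) = 1.18
Assemble and solve the 8×8 MNA system:
  V(n1)=1.045-2.199j  V(n2)=0.8002-1.460j  V(n3)=-0.1355-2.199j  V(n4)=0.8168-3.327j  V(n5)=0.8723-1.682j  V(n6)=0.8173-3.297j  V(n7)=-0.09739-2.244j
  i(V1)=-0.1056+0.08547j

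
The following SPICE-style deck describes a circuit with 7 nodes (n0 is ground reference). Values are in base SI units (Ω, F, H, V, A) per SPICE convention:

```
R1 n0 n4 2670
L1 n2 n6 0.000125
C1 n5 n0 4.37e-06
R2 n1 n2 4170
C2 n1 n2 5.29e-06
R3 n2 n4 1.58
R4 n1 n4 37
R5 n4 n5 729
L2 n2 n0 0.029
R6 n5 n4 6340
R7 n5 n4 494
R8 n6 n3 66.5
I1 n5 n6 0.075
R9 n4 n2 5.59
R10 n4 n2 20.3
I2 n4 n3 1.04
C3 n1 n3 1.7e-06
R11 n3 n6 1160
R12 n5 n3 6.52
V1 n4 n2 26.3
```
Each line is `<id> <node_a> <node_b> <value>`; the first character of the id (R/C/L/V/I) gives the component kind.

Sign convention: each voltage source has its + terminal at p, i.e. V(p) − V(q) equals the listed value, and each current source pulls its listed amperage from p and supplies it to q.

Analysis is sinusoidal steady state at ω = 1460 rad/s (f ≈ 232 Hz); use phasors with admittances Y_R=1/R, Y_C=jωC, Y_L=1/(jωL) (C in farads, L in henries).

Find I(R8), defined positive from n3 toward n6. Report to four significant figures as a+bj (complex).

MNA unknowns: 6 node voltages V₁..V_6 plus 1 source current (V1)
R1: Y=0.0003745+0.000j on G[0,4]
L1: Y=0.000-5.479j on G[2,6]
C1: Y=0.000+0.006380j on G[5,0]
R2: Y=0.0002398+0.000j on G[1,2]
C2: Y=0.000+0.007723j on G[1,2]
R3: Y=0.6329+0.000j on G[2,4]
R4: Y=0.02703+0.000j on G[1,4]
R5: Y=0.001372+0.000j on G[4,5]
L2: Y=0.000-0.02362j on G[2,0]
R6: Y=0.0001577+0.000j on G[5,4]
R7: Y=0.002024+0.000j on G[5,4]
R8: Y=0.01504+0.000j on G[6,3]
I1: z[5]−=0.075, z[6]+=0.075
R9: Y=0.1789+0.000j on G[4,2]
R10: Y=0.04926+0.000j on G[4,2]
I2: z[4]−=1.04, z[3]+=1.04
C3: Y=0.000+0.002482j on G[1,3]
R11: Y=0.0008621+0.000j on G[3,6]
R12: Y=0.1534+0.000j on G[5,3]
V1: row V4−V2=26.3, i_V1 at 4,2
solve → V1=40.66-14.71j, V2=14.91-8.976j, V3=57.82-29.00j, V4=41.21-8.976j, V5=55.72-30.81j, V6=14.97-8.838j
aux → i_V1=-23.66-0.2291j

0.6445-0.3031j A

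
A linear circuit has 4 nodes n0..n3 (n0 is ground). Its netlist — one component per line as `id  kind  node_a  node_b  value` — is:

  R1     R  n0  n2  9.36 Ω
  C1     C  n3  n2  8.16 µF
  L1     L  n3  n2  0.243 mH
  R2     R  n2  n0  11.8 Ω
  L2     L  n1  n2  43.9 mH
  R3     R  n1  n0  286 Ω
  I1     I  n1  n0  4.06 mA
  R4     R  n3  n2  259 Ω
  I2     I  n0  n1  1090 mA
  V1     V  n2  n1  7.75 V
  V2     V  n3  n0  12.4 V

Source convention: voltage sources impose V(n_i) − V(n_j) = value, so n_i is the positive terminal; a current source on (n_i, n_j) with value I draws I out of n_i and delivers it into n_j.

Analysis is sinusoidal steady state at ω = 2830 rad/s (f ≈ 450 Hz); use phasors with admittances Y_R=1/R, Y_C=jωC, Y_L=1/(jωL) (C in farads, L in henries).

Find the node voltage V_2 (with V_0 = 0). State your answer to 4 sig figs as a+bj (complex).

12.28-0.8953j V

MNA unknowns: 3 node voltages V₁..V_3 plus 2 source currents (V1, V2)
R1: Y=0.1068+0.000j on G[0,2]
C1: Y=0.000+0.02309j on G[3,2]
L1: Y=0.000-1.454j on G[3,2]
R2: Y=0.08475+0.000j on G[2,0]
L2: Y=0.000-0.008049j on G[1,2]
R3: Y=0.003497+0.000j on G[1,0]
I1: z[1]−=0.00406, z[0]+=0.00406
R4: Y=0.003861+0.000j on G[3,2]
I2: z[0]−=1.09, z[1]+=1.09
V1: row V2−V1=7.75, i_V1 at 2,1
V2: row V3−V0=12.4, i_V2 at 3,0
solve → V1=4.526-0.8953j, V2=12.28-0.8953j, V3=12.40+0.000j
aux → i_V1=-1.070+0.05925j, i_V2=-1.282+0.1747j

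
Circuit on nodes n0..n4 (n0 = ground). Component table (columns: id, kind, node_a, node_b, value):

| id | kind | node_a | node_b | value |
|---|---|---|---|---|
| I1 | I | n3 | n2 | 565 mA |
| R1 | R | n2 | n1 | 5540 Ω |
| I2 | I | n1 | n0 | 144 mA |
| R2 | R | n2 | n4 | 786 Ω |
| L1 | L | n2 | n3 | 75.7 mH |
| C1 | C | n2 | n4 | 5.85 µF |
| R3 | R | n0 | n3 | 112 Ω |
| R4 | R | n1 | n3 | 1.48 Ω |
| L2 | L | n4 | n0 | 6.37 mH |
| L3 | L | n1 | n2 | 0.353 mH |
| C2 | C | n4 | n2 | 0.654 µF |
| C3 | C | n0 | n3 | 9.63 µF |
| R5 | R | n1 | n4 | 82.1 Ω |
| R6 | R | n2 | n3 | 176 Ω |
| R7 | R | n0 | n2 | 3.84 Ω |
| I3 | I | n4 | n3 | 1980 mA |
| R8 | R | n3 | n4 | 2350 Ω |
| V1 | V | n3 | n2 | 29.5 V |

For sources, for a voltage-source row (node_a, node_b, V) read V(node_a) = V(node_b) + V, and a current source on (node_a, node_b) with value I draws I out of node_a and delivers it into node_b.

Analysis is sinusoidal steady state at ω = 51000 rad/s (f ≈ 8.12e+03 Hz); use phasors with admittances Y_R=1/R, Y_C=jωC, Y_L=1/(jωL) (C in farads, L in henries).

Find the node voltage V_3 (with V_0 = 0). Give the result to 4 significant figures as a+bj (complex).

MNA unknowns: 4 node voltages V₁..V_4 plus 1 source current (V1)
I1: z[3]−=0.565, z[2]+=0.565
R1: Y=0.0001805+0.000j on G[2,1]
I2: z[1]−=0.144, z[0]+=0.144
R2: Y=0.001272+0.000j on G[2,4]
L1: Y=0.000-0.0002590j on G[2,3]
C1: Y=0.000+0.2984j on G[2,4]
R3: Y=0.008929+0.000j on G[0,3]
R4: Y=0.6757+0.000j on G[1,3]
L2: Y=0.000-0.003078j on G[4,0]
L3: Y=0.000-0.05555j on G[1,2]
C2: Y=0.000+0.03335j on G[4,2]
C3: Y=0.000+0.4911j on G[0,3]
R5: Y=0.01218+0.000j on G[1,4]
R6: Y=0.005682+0.000j on G[2,3]
R7: Y=0.2604+0.000j on G[0,2]
I3: z[4]−=1.98, z[3]+=1.98
R8: Y=0.0004255+0.000j on G[3,4]
V1: row V3−V2=29.5, i_V1 at 3,2
solve → V1=5.439-9.505j, V2=-23.12-11.90j, V3=6.377-11.90j, V4=-23.45-7.093j
aux → i_V1=-5.299-1.401j

6.377-11.90j V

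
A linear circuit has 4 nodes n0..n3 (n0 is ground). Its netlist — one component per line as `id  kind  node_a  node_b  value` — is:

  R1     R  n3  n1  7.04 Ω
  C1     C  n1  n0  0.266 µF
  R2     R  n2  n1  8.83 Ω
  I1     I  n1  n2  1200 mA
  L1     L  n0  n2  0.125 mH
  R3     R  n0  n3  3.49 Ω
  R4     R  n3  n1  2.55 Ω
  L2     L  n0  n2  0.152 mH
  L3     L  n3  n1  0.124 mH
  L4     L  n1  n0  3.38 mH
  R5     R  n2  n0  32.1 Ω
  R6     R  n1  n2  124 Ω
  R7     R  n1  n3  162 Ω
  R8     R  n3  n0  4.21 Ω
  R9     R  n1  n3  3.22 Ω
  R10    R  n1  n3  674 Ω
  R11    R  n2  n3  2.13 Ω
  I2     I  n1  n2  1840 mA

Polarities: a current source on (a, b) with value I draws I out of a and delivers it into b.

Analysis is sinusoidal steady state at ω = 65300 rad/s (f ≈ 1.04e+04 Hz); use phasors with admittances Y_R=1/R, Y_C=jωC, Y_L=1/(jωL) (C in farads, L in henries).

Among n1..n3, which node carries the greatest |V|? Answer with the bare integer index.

MNA unknowns: 3 node voltages V₁..V_3
R1: Y=0.1420+0.000j on G[3,1]
C1: Y=0.000+0.01737j on G[1,0]
R2: Y=0.1133+0.000j on G[2,1]
I1: z[1]−=1.2, z[2]+=1.2
L1: Y=0.000-0.1225j on G[0,2]
R3: Y=0.2865+0.000j on G[0,3]
R4: Y=0.3922+0.000j on G[3,1]
L2: Y=0.000-0.1007j on G[0,2]
L3: Y=0.000-0.1235j on G[3,1]
L4: Y=0.000-0.004531j on G[1,0]
R5: Y=0.03115+0.000j on G[2,0]
R6: Y=0.008065+0.000j on G[1,2]
R7: Y=0.006173+0.000j on G[1,3]
R8: Y=0.2375+0.000j on G[3,0]
R9: Y=0.3106+0.000j on G[1,3]
R10: Y=0.001484+0.000j on G[1,3]
R11: Y=0.4695+0.000j on G[2,3]
I2: z[1]−=1.84, z[2]+=1.84
solve → V1=-3.619+0.9492j, V2=2.712+2.007j, V3=-0.9931+1.125j

1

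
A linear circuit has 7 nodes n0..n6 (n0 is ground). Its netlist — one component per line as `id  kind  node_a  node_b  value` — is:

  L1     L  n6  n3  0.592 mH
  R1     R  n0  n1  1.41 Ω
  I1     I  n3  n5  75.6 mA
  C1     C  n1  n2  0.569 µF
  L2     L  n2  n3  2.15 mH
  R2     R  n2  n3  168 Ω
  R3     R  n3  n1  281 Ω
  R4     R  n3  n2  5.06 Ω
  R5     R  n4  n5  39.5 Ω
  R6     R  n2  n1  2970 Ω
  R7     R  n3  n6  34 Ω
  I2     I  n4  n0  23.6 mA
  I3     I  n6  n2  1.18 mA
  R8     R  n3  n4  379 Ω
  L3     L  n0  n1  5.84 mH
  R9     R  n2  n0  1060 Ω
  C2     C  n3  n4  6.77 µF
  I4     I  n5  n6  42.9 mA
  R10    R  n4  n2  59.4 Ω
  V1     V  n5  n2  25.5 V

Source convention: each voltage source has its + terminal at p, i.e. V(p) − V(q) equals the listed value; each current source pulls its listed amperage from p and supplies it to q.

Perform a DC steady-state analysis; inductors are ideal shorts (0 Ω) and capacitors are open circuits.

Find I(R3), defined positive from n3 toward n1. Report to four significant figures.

Apply KCL at each of the 6 non-ground nodes and solve the resulting linear system.
Node n1: branches {R1, C1, R3, R6, L3} → V_1 = 0.000
Node n2: branches {C1, L2, R2, R4, R6, I3, R9, R10, V1} → V_2 = -4.877
Node n3: branches {L1, I1, L2, R2, R3, R4, R7, R8, C2} → V_3 = -4.877
Node n4: branches {R5, I2, R8, C2, R10} → V_4 = 9.009
Node n5: branches {I1, R5, I4, V1} → V_5 = 20.62
Node n6: branches {L1, R7, I3, I4} → V_6 = -4.877
Source currents: i(L1)=0.04172, i(L2)=-0.02012, i(L3)=0.01900, i(V1)=-0.2613

-0.01736 A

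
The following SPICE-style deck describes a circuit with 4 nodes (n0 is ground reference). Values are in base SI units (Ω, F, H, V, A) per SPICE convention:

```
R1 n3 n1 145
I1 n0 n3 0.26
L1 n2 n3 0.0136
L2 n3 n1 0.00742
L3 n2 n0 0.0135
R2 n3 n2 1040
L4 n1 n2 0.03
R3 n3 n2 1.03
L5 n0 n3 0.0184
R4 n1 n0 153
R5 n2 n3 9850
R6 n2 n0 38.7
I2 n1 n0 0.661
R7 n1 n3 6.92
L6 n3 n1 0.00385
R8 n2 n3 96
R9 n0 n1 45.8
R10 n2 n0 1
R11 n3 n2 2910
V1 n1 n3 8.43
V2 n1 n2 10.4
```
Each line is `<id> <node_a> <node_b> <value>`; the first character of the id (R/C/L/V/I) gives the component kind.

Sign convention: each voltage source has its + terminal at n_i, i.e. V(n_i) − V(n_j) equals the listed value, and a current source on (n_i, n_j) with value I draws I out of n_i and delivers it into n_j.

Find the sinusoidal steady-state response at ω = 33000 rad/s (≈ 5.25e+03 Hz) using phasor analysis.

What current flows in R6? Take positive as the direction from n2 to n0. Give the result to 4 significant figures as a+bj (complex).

-0.01706+1.654e-05j A

Apply KCL at each of the 3 non-ground nodes and solve the resulting linear system.
Node n1: branches {R1, L2, L4, R4, I2, R7, L6, R9, V1, V2} → V_1 = 9.740+0.0006403j
Node n2: branches {L1, L3, R2, L4, R3, R5, R6, R8, R10, R11, V2} → V_2 = -0.6603+0.0006403j
Node n3: branches {R1, I1, L1, L2, R2, R3, L5, R5, R7, L6, R8, R11, V1} → V_3 = 1.310+0.0006403j
Source currents: i(V1)=0.3996+0.09423j, i(V2)=-2.613+0.01703j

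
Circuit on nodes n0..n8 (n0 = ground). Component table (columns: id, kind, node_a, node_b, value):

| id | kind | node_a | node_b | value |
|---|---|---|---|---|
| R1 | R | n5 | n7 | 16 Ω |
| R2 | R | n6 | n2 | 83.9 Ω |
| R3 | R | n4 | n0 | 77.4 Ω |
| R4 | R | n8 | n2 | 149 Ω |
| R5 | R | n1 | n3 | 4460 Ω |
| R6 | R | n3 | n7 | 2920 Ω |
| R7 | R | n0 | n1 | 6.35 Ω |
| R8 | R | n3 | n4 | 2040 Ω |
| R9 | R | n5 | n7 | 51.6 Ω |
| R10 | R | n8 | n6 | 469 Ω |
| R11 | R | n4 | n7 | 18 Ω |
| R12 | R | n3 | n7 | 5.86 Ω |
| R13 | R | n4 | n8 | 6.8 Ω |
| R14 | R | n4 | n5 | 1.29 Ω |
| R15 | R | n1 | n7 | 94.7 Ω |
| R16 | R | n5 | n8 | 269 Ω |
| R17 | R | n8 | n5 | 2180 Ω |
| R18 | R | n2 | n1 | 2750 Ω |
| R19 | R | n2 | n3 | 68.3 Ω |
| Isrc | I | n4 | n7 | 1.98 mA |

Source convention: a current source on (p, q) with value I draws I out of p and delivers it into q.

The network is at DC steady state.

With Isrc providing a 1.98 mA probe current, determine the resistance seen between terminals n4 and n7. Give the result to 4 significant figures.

R_eq = 7.102 Ω

Apply KCL at each of the 8 non-ground nodes and solve the resulting linear system.
Node n1: branches {R5, R7, R15, R18} → V_1 = 0.0005081
Node n2: branches {R2, R4, R18, R19} → V_2 = 0.002556
Node n3: branches {R5, R6, R8, R12, R19} → V_3 = 0.007406
Node n4: branches {R3, R8, R11, R13, R14, Isrc} → V_4 = -0.006194
Node n5: branches {R1, R9, R14, R16, R17} → V_5 = -0.004854
Node n6: branches {R2, R10} → V_6 = 0.001304
Node n7: branches {R1, R6, R9, R11, R12, R15, Isrc} → V_7 = 0.007869
Node n8: branches {R4, R10, R13, R16, R17} → V_8 = -0.005692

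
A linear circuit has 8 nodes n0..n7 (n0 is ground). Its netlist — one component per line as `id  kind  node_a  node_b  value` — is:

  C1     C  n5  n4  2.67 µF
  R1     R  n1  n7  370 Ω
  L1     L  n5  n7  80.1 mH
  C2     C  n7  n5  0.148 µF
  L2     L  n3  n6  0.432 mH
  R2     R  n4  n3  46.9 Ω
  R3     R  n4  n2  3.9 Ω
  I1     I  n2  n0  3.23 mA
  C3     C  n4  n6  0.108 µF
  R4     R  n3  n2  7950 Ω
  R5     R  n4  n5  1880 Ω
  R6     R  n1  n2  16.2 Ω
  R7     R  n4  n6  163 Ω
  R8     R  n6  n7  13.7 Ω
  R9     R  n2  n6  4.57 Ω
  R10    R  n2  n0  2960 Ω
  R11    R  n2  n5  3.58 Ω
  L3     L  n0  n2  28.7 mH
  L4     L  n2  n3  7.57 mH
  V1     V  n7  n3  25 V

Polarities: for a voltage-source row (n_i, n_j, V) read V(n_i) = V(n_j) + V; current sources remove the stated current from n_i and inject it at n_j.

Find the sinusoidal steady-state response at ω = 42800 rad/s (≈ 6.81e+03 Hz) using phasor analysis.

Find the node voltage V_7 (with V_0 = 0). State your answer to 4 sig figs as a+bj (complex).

9.697-12.51j V

MNA unknowns: 7 node voltages V₁..V_7 plus 1 source current (V1)
C1: Y=0.000+0.1143j on G[5,4]
R1: Y=0.002703+0.000j on G[1,7]
L1: Y=0.000-0.0002917j on G[5,7]
C2: Y=0.000+0.006334j on G[7,5]
L2: Y=0.000-0.05408j on G[3,6]
R2: Y=0.02132+0.000j on G[4,3]
R3: Y=0.2564+0.000j on G[4,2]
I1: z[2]−=0.00323, z[0]+=0.00323
C3: Y=0.000+0.004622j on G[4,6]
R4: Y=0.0001258+0.000j on G[3,2]
R5: Y=0.0005319+0.000j on G[4,5]
R6: Y=0.06173+0.000j on G[1,2]
R7: Y=0.006135+0.000j on G[4,6]
R8: Y=0.07299+0.000j on G[6,7]
R9: Y=0.2188+0.000j on G[2,6]
R10: Y=0.0003378+0.000j on G[2,0]
R11: Y=0.2793+0.000j on G[2,5]
L3: Y=0.000-0.0008141j on G[0,2]
L4: Y=0.000-0.003086j on G[2,3]
V1: row V7−V3=25, i_V1 at 7,3
solve → V1=-0.9389-3.768j, V2=-1.405-3.385j, V3=-15.30-12.51j, V4=-2.409-3.559j, V5=-1.242-3.625j, V6=-0.4310-2.956j, V7=9.697-12.51j
aux → i_V1=-0.8218+0.6552j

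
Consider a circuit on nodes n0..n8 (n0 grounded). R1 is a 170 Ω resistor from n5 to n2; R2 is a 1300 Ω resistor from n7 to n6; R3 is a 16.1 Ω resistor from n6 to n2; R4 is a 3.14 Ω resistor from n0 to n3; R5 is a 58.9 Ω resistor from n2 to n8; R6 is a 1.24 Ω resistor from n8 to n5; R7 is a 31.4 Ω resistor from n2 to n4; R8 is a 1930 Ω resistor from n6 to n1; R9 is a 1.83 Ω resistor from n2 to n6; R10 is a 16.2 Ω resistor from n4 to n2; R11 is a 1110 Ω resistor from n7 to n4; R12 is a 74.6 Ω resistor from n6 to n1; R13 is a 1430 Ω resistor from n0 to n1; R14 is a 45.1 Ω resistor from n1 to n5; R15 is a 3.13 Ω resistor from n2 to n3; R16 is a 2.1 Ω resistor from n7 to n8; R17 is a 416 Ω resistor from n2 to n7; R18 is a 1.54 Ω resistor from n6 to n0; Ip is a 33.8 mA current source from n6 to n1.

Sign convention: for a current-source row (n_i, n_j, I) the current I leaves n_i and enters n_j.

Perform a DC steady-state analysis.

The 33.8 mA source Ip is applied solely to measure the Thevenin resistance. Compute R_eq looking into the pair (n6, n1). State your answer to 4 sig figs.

MNA unknowns: 8 node voltages V₁..V_8
R1: Y=0.005882 on G[5,2]
R2: Y=0.0007692 on G[7,6]
R3: Y=0.06211 on G[6,2]
R4: Y=0.3185 on G[0,3]
R5: Y=0.01698 on G[2,8]
R6: Y=0.8065 on G[8,5]
R7: Y=0.03185 on G[2,4]
R8: Y=0.0005181 on G[6,1]
R9: Y=0.5464 on G[2,6]
R10: Y=0.06173 on G[4,2]
R11: Y=0.0009009 on G[7,4]
R12: Y=0.01340 on G[6,1]
R13: Y=0.0006993 on G[0,1]
R14: Y=0.02217 on G[1,5]
R15: Y=0.3195 on G[2,3]
R16: Y=0.4762 on G[7,8]
R17: Y=0.002404 on G[2,7]
R18: Y=0.6494 on G[6,0]
Ip: z[6]−=0.0338, z[1]+=0.0338
solve → V1=1.272, V2=0.01511, V3=0.007566, V4=0.02039, V5=0.5888, V6=-0.005080, V7=0.5695, V8=0.5742

R_eq = 37.77 Ω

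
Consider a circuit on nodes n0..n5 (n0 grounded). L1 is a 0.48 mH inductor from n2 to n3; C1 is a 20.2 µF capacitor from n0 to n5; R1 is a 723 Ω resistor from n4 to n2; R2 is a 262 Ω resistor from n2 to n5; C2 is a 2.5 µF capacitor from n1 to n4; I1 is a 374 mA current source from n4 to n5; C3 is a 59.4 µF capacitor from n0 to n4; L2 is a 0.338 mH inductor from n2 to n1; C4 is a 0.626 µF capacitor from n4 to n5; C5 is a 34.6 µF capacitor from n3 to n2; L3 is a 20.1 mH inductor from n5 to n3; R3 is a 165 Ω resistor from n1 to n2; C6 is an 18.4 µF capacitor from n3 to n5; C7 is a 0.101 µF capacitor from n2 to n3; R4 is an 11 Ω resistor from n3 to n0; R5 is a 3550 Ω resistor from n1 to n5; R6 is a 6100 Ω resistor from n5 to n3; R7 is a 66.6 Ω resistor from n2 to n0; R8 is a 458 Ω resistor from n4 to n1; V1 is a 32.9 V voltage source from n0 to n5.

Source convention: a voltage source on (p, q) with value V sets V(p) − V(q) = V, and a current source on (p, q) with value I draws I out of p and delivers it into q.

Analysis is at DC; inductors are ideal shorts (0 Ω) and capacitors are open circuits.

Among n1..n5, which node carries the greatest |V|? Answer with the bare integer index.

Element admittances at DC:
  L1: short n2↔n3 (DC inductor)
  Y(C1) = 0.000 S between n0,n5
  Y(R1) = 0.001383 S between n4,n2
  Y(R2) = 0.003817 S between n2,n5
  Y(C2) = 0.000 S between n1,n4
  I1: injects 0.374 A into n5 (from n4)
  Y(C3) = 0.000 S between n0,n4
  L2: short n2↔n1 (DC inductor)
  Y(C4) = 0.000 S between n4,n5
  Y(C5) = 0.000 S between n3,n2
  L3: short n5↔n3 (DC inductor)
  Y(R3) = 0.006061 S between n1,n2
  Y(C6) = 0.000 S between n3,n5
  Y(C7) = 0.000 S between n2,n3
  Y(R4) = 0.09091 S between n3,n0
  Y(R5) = 0.0002817 S between n1,n5
  Y(R6) = 0.0001639 S between n5,n3
  Y(R7) = 0.01502 S between n2,n0
  Y(R8) = 0.002183 S between n4,n1
  V1: constraint V(n0)−V(n5) = 32.9
Assemble and solve the 9×9 MNA system:
  V(n1)=-32.90  V(n2)=-32.90  V(n3)=-32.90  V(n4)=-137.8  V(n5)=-32.90
  i(L1)=0.1200  i(L2)=0.2290  i(L3)=-3.111  i(V1)=-3.485

4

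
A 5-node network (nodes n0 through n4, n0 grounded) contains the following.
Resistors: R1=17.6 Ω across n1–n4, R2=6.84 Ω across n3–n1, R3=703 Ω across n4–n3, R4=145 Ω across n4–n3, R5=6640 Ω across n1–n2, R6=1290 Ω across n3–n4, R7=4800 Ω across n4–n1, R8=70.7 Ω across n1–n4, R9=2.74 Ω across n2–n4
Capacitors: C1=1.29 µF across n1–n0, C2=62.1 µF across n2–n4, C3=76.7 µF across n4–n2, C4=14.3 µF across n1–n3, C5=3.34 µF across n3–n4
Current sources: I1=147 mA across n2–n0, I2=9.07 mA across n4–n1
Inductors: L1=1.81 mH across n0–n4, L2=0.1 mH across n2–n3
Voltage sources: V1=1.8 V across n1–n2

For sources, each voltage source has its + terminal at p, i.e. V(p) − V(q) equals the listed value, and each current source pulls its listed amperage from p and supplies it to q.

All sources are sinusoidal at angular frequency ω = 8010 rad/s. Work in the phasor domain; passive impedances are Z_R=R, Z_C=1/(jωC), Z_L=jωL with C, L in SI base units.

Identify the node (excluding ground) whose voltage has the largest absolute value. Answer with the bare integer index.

1

MNA unknowns: 4 node voltages V₁..V_4 plus 1 source current (V1)
R1: Y=0.05682+0.000j on G[1,4]
C1: Y=0.000+0.01033j on G[1,0]
R2: Y=0.1462+0.000j on G[3,1]
C2: Y=0.000+0.4974j on G[2,4]
R3: Y=0.001422+0.000j on G[4,3]
C3: Y=0.000+0.6144j on G[4,2]
I1: z[2]−=0.147, z[0]+=0.147
R4: Y=0.006897+0.000j on G[4,3]
I2: z[4]−=0.00907, z[1]+=0.00907
R5: Y=0.0001506+0.000j on G[1,2]
C4: Y=0.000+0.1145j on G[1,3]
R6: Y=0.0007752+0.000j on G[3,4]
L1: Y=0.000-0.06897j on G[0,4]
R7: Y=0.0002083+0.000j on G[4,1]
C5: Y=0.000+0.02675j on G[3,4]
R8: Y=0.01414+0.000j on G[1,4]
L2: Y=0.000-1.248j on G[2,3]
R9: Y=0.3650+0.000j on G[2,4]
V1: row V1−V2=1.8, i_V1 at 1,2
solve → V1=2.002-2.262j, V2=0.2016-2.262j, V3=0.05184-1.997j, V4=0.2999-2.470j
aux → i_V1=-0.4510-0.2202j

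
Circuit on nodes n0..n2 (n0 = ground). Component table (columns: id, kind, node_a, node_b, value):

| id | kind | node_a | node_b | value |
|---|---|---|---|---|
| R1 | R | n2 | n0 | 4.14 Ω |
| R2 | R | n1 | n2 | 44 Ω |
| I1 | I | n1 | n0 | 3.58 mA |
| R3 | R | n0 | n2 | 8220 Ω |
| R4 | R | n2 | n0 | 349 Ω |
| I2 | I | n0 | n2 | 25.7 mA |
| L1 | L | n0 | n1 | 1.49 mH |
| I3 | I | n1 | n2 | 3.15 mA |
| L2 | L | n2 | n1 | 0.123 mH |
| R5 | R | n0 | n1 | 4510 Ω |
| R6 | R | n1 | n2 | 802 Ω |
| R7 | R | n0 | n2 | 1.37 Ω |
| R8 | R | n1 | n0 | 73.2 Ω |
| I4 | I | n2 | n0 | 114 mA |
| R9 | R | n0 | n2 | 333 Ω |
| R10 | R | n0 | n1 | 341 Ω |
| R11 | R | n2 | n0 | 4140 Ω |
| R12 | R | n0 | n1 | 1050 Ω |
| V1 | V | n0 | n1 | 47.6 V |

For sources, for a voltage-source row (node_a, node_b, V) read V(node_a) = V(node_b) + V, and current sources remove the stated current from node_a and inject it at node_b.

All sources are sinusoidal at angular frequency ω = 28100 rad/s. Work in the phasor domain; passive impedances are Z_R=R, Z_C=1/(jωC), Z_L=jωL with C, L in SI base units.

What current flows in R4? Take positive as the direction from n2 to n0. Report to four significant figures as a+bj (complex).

-0.01374+0.03543j A

Element admittances at ω=28100 rad/s:
  Y(R1) = 0.2415+0.000j S between n2,n0
  Y(R2) = 0.02273+0.000j S between n1,n2
  I1: injects 0.00358 A into n0 (from n1)
  Y(R3) = 0.0001217+0.000j S between n0,n2
  Y(R4) = 0.002865+0.000j S between n2,n0
  I2: injects 0.0257 A into n2 (from n0)
  Y(L1) = 0.000-0.02388j S between n0,n1
  I3: injects 0.00315 A into n2 (from n1)
  Y(L2) = 0.000-0.2893j S between n2,n1
  Y(R5) = 0.0002217+0.000j S between n0,n1
  Y(R6) = 0.001247+0.000j S between n1,n2
  Y(R7) = 0.7299+0.000j S between n0,n2
  Y(R8) = 0.01366+0.000j S between n1,n0
  I4: injects 0.114 A into n0 (from n2)
  Y(R9) = 0.003003+0.000j S between n0,n2
  Y(R10) = 0.002933+0.000j S between n0,n1
  Y(R11) = 0.0002415+0.000j S between n2,n0
  Y(R12) = 0.0009524+0.000j S between n0,n1
  V1: constraint V(n0)−V(n1) = 47.6
Assemble and solve the 3×3 MNA system:
  V(n1)=-47.60+0.000j  V(n2)=-4.795+12.36j
  i(V1)=-5.442+13.22j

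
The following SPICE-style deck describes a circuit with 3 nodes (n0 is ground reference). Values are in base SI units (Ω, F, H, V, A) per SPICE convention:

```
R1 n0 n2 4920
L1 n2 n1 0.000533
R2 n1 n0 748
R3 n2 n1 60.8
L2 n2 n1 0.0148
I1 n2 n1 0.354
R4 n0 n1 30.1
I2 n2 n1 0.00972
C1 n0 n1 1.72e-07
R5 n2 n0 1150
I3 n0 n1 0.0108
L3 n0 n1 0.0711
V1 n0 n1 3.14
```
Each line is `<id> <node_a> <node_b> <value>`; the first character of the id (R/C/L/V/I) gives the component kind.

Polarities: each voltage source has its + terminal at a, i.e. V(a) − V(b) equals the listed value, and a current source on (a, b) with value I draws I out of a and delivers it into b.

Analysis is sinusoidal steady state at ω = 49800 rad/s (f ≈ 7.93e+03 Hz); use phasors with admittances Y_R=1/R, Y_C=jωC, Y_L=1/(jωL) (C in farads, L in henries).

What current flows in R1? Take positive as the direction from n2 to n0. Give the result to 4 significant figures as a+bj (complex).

Element admittances at ω=49800 rad/s:
  Y(R1) = 0.0002033+0.000j S between n0,n2
  Y(L1) = 0.000-0.03767j S between n2,n1
  Y(R2) = 0.001337+0.000j S between n1,n0
  Y(R3) = 0.01645+0.000j S between n2,n1
  Y(L2) = 0.000-0.001357j S between n2,n1
  I1: injects 0.354 A into n1 (from n2)
  Y(R4) = 0.03322+0.000j S between n0,n1
  I2: injects 0.00972 A into n1 (from n2)
  Y(C1) = 0.000+0.008566j S between n0,n1
  Y(R5) = 0.0008696+0.000j S between n2,n0
  I3: injects 0.0108 A into n1 (from n0)
  Y(L3) = 0.000-0.0002824j S between n0,n1
  V1: constraint V(n0)−V(n1) = 3.14
Assemble and solve the 3×3 MNA system:
  V(n1)=-3.140+0.000j  V(n2)=-6.589-7.684j
  i(V1)=-0.1264-0.03425j

-0.001339-0.001562j A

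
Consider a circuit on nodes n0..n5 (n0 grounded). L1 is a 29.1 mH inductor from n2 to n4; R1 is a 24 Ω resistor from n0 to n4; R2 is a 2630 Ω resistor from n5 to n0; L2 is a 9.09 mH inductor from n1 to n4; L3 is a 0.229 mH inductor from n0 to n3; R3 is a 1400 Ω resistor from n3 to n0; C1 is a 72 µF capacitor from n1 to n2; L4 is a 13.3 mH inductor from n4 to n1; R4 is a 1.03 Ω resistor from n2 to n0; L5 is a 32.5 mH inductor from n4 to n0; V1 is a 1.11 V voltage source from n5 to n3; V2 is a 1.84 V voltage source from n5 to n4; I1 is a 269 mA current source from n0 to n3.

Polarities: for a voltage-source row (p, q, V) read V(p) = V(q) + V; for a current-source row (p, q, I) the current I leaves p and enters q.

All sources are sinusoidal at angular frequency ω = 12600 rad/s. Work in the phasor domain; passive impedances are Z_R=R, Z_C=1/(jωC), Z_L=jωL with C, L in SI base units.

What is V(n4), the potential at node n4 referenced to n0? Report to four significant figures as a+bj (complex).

Element admittances at ω=12600 rad/s:
  Y(L1) = 0.000-0.002727j S between n2,n4
  Y(R1) = 0.04167+0.000j S between n0,n4
  Y(R2) = 0.0003802+0.000j S between n5,n0
  Y(L2) = 0.000-0.008731j S between n1,n4
  Y(L3) = 0.000-0.3466j S between n0,n3
  Y(R3) = 0.0007143+0.000j S between n3,n0
  Y(C1) = 0.000+0.9072j S between n1,n2
  Y(L4) = 0.000-0.005967j S between n4,n1
  Y(R4) = 0.9709+0.000j S between n2,n0
  Y(L5) = 0.000-0.002442j S between n4,n0
  V1: constraint V(n5)−V(n3) = 1.11
  V2: constraint V(n5)−V(n4) = 1.84
  I1: injects 0.269 A into n3 (from n0)
Assemble and solve the 7×7 MNA system:
  V(n1)=0.02441-0.001891j  V(n2)=0.01436+0.01111j  V(n3)=0.1341+0.8003j  V(n4)=-0.5959+0.8003j  V(n5)=1.244+0.8003j
  i(V1)=0.008460-0.04589j  i(V2)=-0.008933+0.04558j

-0.5959+0.8003j V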